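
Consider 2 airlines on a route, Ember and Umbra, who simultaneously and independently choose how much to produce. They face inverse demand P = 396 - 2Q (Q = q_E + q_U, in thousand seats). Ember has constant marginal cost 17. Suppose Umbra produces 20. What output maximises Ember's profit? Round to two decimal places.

With the rival's output fixed at 20, Ember's profit is π_E = (396 - 2·20 - 2q_E)q_E - (17q_E) = (356 - 2q_E)q_E - (17q_E).
∂π_E/∂q_E = 339 - 4q_E = 0, so q_E = 339/4.

84.75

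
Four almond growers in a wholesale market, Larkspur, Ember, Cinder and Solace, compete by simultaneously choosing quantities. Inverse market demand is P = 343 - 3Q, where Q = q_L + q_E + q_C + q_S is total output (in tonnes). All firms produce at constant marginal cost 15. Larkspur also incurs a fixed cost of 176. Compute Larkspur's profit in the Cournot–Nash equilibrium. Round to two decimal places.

1258.45

Each firm earns π_i = (343 - 3Q)q_i - 15q_i.
First-order condition (treating rivals' output as given): 328 - 6q_i - 3·Σ_{j≠i} q_j = 0.
By symmetry each firm produces the same amount; substituting Σ_{j≠i} q_j = 3q_i yields q_i = 328/15.
Price P = 343 - 3·(1312/15) = 403/5.
Larkspur's profit: (403/5 - 15)·(328/15) - 176 = 1258.4533.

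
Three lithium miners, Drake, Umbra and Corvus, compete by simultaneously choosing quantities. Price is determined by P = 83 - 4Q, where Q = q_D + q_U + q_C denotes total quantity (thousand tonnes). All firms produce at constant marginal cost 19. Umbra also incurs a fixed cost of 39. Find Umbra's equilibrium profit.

A representative firm's profit is π_i = q_i(83 - 4Q) - 19q_i.
First-order condition (treating rivals' output as given): 64 - 8q_i - 4·Σ_{j≠i} q_j = 0.
With identical firms every q_j equals q_i, so Σ_{j≠i} q_j = 2q_i and 64 = 16q_i, giving q_i = 4.
Price P = 83 - 4·12 = 35.
Umbra's profit: (35 - 19)·4 - 39 = 25.

25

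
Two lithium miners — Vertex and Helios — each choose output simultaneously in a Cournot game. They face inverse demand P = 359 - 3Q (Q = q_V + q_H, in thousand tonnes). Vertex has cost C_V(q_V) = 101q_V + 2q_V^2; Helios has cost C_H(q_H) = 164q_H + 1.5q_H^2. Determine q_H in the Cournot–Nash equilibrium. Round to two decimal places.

Vertex's profit: π_V = (359 - 3Q)q_V - (101q_V + 2q_V²). Setting ∂π_V/∂q_V = 0: 258 - 10q_V - 3(q_H) = 0.
Helios's first-order condition: 195 - 9q_H - 3(q_V) = 0.
Best responses: q_V = (258 - 3q_H)/10, q_H = (195 - 3q_V)/9.
Substituting one into the other gives q_V = 193/9 and q_H = 392/27.

14.52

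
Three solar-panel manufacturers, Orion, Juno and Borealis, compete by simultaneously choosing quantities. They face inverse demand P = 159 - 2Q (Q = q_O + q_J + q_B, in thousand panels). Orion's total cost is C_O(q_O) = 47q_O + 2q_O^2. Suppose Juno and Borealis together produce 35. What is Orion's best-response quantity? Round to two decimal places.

5.25

With rivals' combined output fixed at 35, Orion's profit is π_O = (159 - 2·35 - 2q_O)q_O - (47q_O + 2q_O²) = (89 - 2q_O)q_O - (47q_O + 2q_O²).
∂π_O/∂q_O = 42 - 8q_O = 0, so q_O = 21/4.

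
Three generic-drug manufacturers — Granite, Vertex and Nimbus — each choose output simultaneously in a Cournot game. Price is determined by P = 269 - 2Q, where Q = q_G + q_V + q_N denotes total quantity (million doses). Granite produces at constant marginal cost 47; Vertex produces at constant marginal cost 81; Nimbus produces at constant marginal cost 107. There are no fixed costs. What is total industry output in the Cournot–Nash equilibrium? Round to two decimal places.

Granite's profit: π_G = (269 - 2Q)q_G - (47q_G). Setting ∂π_G/∂q_G = 0: 222 - 4q_G - 2(q_V + q_N) = 0.
Vertex's profit: π_V = (269 - 2Q)q_V - (81q_V). Setting ∂π_V/∂q_V = 0: 188 - 4q_V - 2(q_G + q_N) = 0.
Nimbus's profit: π_N = (269 - 2Q)q_N - (107q_N). Setting ∂π_N/∂q_N = 0: 162 - 4q_N - 2(q_G + q_V) = 0.
Adding the 3 conditions: 572 − 4Q − 4Q = 0, i.e. Q = 143/2.
Back-substituting: q_G = (222 − 143)/2 = 79/2, q_V = (188 − 143)/2 = 45/2, q_N = (162 − 143)/2 = 19/2.
Total output Q = 79/2 + 45/2 + 19/2 = 143/2.

71.50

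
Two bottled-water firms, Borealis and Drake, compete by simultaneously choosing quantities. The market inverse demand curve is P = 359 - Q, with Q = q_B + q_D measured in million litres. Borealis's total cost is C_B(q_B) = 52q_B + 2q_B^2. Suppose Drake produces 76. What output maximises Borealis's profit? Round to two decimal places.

38.50

With the rival's output fixed at 76, Borealis's profit is π_B = (359 - 76 - q_B)q_B - (52q_B + 2q_B²) = (283 - q_B)q_B - (52q_B + 2q_B²).
∂π_B/∂q_B = 231 - 6q_B = 0, so q_B = 77/2.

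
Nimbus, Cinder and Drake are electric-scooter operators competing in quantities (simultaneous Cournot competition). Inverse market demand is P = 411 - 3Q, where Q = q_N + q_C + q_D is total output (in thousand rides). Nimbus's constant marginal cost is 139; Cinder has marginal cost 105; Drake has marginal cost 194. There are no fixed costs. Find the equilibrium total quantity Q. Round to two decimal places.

Nimbus's profit: π_N = (411 - 3Q)q_N - (139q_N). Setting ∂π_N/∂q_N = 0: 272 - 6q_N - 3(q_C + q_D) = 0.
Cinder's first-order condition: 306 - 6q_C - 3(q_N + q_D) = 0.
Drake's first-order condition: 217 - 6q_D - 3(q_N + q_C) = 0.
Adding the 3 conditions: 795 − 6Q − 6Q = 0, i.e. Q = 265/4.
Back-substituting: q_N = (272 − 795/4)/3 = 293/12, q_C = (306 − 795/4)/3 = 143/4, q_D = (217 − 795/4)/3 = 73/12.
Total output Q = 293/12 + 143/4 + 73/12 = 265/4.

66.25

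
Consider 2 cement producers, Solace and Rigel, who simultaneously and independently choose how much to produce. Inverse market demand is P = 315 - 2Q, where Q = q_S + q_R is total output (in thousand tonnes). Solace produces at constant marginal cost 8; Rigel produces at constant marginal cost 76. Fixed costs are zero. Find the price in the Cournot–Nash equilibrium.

Solace's profit: π_S = (315 - 2Q)q_S - (8q_S). Setting ∂π_S/∂q_S = 0: 307 - 4q_S - 2(q_R) = 0.
Rigel's first-order condition: 239 - 4q_R - 2(q_S) = 0.
Rearranging gives the reaction functions q_S = (307 - 2q_R)/4 and q_R = (239 - 2q_S)/4.
Solving the pair: q_S = 125/2, q_R = 57/2.
Total output Q = 91, so price P = 315 - 2·91 = 133.

133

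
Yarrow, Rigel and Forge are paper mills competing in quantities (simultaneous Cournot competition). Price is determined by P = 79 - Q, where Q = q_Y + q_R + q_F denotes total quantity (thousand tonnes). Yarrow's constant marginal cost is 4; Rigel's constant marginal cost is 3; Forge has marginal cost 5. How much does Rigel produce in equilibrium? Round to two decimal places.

19.75

Yarrow's profit: π_Y = (79 - Q)q_Y - (4q_Y). Setting ∂π_Y/∂q_Y = 0: 75 - 2q_Y - (q_R + q_F) = 0.
Rigel's profit: π_R = (79 - Q)q_R - (3q_R). Setting ∂π_R/∂q_R = 0: 76 - 2q_R - (q_Y + q_F) = 0.
Forge's profit: π_F = (79 - Q)q_F - (5q_F). Setting ∂π_F/∂q_F = 0: 74 - 2q_F - (q_Y + q_R) = 0.
Adding the 3 conditions: 225 − 2Q − 2Q = 0, i.e. Q = 225/4.
Back-substituting: q_Y = (75 − 225/4) = 75/4, q_R = (76 − 225/4) = 79/4, q_F = (74 − 225/4) = 71/4.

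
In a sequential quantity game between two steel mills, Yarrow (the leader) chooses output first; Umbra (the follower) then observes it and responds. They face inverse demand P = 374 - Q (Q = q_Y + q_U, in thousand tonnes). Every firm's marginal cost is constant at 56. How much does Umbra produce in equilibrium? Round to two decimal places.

79.50

Solve by backward induction. Given q_Y, the follower Umbra maximises π_U = (374 - q_Y - q_U)q_U - 56q_U.
Follower FOC: 318 - q_Y - 2q_U = 0, so q_U(q_Y) = (318 - q_Y)/2.
Yarrow substitutes q_U(q_Y) into its own profit: π_Y = q_Y(374 - q_Y - (318 - q_Y)/2) - 56q_Y = (215 - (1/2)q_Y)q_Y - 56q_Y.
Maximising: ∂π_Y/∂q_Y = 159 - q_Y = 0, giving q_Y = 159.
Then q_U = (318 - 159)/2 = 159/2.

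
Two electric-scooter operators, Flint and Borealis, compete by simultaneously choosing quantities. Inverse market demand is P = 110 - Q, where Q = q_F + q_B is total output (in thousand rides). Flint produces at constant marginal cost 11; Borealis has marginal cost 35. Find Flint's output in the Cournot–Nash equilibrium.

41

Flint's profit: π_F = (110 - Q)q_F - (11q_F). Setting ∂π_F/∂q_F = 0: 99 - 2q_F - (q_B) = 0.
Borealis's first-order condition: 75 - 2q_B - (q_F) = 0.
Best responses: q_F = (99 - q_B)/2, q_B = (75 - q_F)/2.
Solving the pair: q_F = 41, q_B = 17.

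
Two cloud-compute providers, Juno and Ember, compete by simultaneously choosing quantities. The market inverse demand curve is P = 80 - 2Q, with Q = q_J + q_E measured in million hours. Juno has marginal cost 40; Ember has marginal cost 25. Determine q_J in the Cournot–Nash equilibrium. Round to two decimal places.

4.17

Juno's profit: π_J = (80 - 2Q)q_J - (40q_J). Setting ∂π_J/∂q_J = 0: 40 - 4q_J - 2(q_E) = 0.
Ember's first-order condition: 55 - 4q_E - 2(q_J) = 0.
So q_J = (40 - 2q_E)/4 and q_E = (55 - 2q_J)/4.
Substituting one into the other gives q_J = 25/6 and q_E = 35/3.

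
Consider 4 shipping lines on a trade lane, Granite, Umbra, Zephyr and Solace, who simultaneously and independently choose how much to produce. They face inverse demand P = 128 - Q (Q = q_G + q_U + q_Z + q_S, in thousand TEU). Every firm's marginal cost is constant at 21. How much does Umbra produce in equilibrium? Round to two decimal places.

Each firm earns π_i = (128 - Q)q_i - 21q_i.
Setting ∂π_i/∂q_i = 0 with rivals' quantities fixed: 107 - 2q_i - Σ_{j≠i} q_j = 0.
By symmetry each firm produces the same amount; substituting Σ_{j≠i} q_j = 3q_i yields q_i = 107/5.

21.40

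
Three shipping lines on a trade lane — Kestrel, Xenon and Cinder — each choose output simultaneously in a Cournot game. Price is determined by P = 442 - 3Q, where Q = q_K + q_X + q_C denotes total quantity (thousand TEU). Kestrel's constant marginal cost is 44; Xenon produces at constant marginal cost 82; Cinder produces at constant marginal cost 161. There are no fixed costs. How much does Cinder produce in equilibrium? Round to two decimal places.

Kestrel's profit: π_K = (442 - 3Q)q_K - (44q_K). Setting ∂π_K/∂q_K = 0: 398 - 6q_K - 3(q_X + q_C) = 0.
Xenon's first-order condition: 360 - 6q_X - 3(q_K + q_C) = 0.
Cinder's first-order condition: 281 - 6q_C - 3(q_K + q_X) = 0.
Summing all 3 equations gives 1039 − 12Q = 0, hence Q = 1039/12.
Back-substituting: q_K = (398 − 1039/4)/3 = 553/12, q_X = (360 − 1039/4)/3 = 401/12, q_C = (281 − 1039/4)/3 = 85/12.

7.08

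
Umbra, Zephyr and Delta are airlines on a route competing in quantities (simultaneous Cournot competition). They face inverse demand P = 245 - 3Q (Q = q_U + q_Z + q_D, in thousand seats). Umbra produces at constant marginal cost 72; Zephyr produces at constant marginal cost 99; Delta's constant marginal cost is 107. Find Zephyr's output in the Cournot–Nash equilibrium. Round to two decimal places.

Umbra's profit: π_U = (245 - 3Q)q_U - (72q_U). Setting ∂π_U/∂q_U = 0: 173 - 6q_U - 3(q_Z + q_D) = 0.
Zephyr's profit: π_Z = (245 - 3Q)q_Z - (99q_Z). Setting ∂π_Z/∂q_Z = 0: 146 - 6q_Z - 3(q_U + q_D) = 0.
Delta's profit: π_D = (245 - 3Q)q_D - (107q_D). Setting ∂π_D/∂q_D = 0: 138 - 6q_D - 3(q_U + q_Z) = 0.
Summing all 3 equations gives 457 − 12Q = 0, hence Q = 457/12.
Back-substituting: q_U = (173 − 457/4)/3 = 235/12, q_Z = (146 − 457/4)/3 = 127/12, q_D = (138 − 457/4)/3 = 95/12.

10.58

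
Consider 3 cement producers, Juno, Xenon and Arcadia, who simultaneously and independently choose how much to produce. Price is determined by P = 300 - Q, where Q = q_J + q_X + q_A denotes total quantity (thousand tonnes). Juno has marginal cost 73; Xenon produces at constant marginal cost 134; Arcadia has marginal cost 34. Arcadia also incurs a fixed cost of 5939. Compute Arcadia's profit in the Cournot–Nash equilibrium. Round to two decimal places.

4312.56

Juno's profit: π_J = (300 - Q)q_J - (73q_J). Setting ∂π_J/∂q_J = 0: 227 - 2q_J - (q_X + q_A) = 0.
Xenon's first-order condition: 166 - 2q_X - (q_J + q_A) = 0.
Arcadia's first-order condition: 266 - 2q_A - (q_J + q_X) = 0.
Summing all 3 equations gives 659 − 4Q = 0, hence Q = 659/4.
Back-substituting: q_J = (227 − 659/4) = 249/4, q_X = (166 − 659/4) = 5/4, q_A = (266 − 659/4) = 405/4.
Price P = 300 - 659/4 = 541/4.
Arcadia's profit: (541/4 - 34)·(405/4) - 5939 = 4312.5625.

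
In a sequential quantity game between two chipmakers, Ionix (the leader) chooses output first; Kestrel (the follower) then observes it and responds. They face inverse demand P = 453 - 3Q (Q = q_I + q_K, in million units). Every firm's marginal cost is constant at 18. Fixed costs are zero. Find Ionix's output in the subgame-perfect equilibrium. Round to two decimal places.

72.50

The follower Kestrel best-responds to any q_I: π_K = (453 - 3Q)q_K - 18q_K.
Follower FOC: 435 - 3q_I - 6q_K = 0, so q_K(q_I) = (435 - 3q_I)/6.
The leader anticipates this reaction. Substituting into P = 453 - 3Q gives P = 471/2 - (3/2)q_I, so π_I = (471/2 - (3/2)q_I)q_I - 18q_I.
Leader FOC: 435/2 - 3q_I = 0, so q_I = 145/2.
Then q_K = (435 - 3·(145/2))/6 = 145/4.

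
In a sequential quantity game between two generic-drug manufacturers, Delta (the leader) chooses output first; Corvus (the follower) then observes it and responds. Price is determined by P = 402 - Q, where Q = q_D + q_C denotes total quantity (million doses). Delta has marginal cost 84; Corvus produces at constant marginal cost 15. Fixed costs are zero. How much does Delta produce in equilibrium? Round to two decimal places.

Solve by backward induction. Given q_D, the follower Corvus maximises π_C = (402 - q_D - q_C)q_C - 15q_C.
Follower FOC: 387 - q_D - 2q_C = 0, so q_C(q_D) = (387 - q_D)/2.
The leader anticipates this reaction. Substituting into P = 402 - Q gives P = 417/2 - (1/2)q_D, so π_D = (417/2 - (1/2)q_D)q_D - 84q_D.
The leader's first-order condition 249/2 - q_D = 0 yields q_D = 249/2.
Then q_C = (387 - 249/2)/2 = 525/4.

124.50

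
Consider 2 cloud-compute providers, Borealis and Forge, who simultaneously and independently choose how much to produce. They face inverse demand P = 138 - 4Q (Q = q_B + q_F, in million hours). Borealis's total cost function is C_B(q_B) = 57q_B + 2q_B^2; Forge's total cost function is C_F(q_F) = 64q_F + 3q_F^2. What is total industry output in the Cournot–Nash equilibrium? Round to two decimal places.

9.22

Borealis's profit: π_B = (138 - 4Q)q_B - (57q_B + 2q_B²). Setting ∂π_B/∂q_B = 0: 81 - 12q_B - 4(q_F) = 0.
Forge's first-order condition: 74 - 14q_F - 4(q_B) = 0.
Best responses: q_B = (81 - 4q_F)/12, q_F = (74 - 4q_B)/14.
Substituting one into the other gives q_B = 419/76 and q_F = 141/38.
Total output Q = 419/76 + 141/38 = 701/76.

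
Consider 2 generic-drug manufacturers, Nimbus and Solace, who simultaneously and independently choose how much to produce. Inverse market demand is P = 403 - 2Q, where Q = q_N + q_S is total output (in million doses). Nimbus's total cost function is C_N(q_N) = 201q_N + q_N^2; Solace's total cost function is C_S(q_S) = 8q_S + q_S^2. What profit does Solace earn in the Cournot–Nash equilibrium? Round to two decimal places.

Nimbus's profit: π_N = (403 - 2Q)q_N - (201q_N + q_N²). Setting ∂π_N/∂q_N = 0: 202 - 6q_N - 2(q_S) = 0.
Solace's first-order condition: 395 - 6q_S - 2(q_N) = 0.
Rearranging gives the reaction functions q_N = (202 - 2q_S)/6 and q_S = (395 - 2q_N)/6.
Substituting one into the other gives q_N = 211/16 and q_S = 983/16.
Price P = 403 - 2·(597/8) = 1015/4.
Solace's profit: (1015/4)·(983/16) - 8·(983/16) - (983/16)² = 11323.6992.

11323.70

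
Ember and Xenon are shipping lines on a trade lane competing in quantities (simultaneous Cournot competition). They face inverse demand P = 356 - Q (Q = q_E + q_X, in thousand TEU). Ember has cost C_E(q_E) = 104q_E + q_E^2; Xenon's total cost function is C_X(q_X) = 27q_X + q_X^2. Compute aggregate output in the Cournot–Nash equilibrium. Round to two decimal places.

116.20

Ember's profit: π_E = (356 - Q)q_E - (104q_E + q_E²). Setting ∂π_E/∂q_E = 0: 252 - 4q_E - (q_X) = 0.
Xenon's first-order condition: 329 - 4q_X - (q_E) = 0.
Rearranging gives the reaction functions q_E = (252 - q_X)/4 and q_X = (329 - q_E)/4.
Substituting one into the other gives q_E = 679/15 and q_X = 1064/15.
Total output Q = 679/15 + 1064/15 = 581/5.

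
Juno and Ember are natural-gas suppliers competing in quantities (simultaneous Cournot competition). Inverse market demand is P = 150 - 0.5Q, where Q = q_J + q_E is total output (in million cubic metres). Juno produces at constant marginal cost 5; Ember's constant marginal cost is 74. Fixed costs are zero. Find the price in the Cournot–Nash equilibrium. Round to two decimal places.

76.33

Juno's profit: π_J = (150 - 0.5Q)q_J - (5q_J). Setting ∂π_J/∂q_J = 0: 145 - q_J - (1/2)(q_E) = 0.
Ember's first-order condition: 76 - q_E - (1/2)(q_J) = 0.
So q_J = (145 - (1/2)q_E) and q_E = (76 - (1/2)q_J).
Solving the pair: q_J = 428/3, q_E = 14/3.
Total output Q = 442/3, so price P = 150 - (1/2)·(442/3) = 229/3.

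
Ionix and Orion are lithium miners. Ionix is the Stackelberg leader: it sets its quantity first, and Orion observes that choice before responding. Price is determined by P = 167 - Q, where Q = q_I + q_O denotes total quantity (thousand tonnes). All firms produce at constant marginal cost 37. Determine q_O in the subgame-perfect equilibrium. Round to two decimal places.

32.50

The follower Orion best-responds to any q_I: π_O = (167 - Q)q_O - 37q_O.
Setting the follower's marginal profit to zero, 130 - q_I - 2q_O = 0, i.e. q_O = (130 - q_I)/2.
Ionix substitutes q_O(q_I) into its own profit: π_I = q_I(167 - q_I - (130 - q_I)/2) - 37q_I = (102 - (1/2)q_I)q_I - 37q_I.
Maximising: ∂π_I/∂q_I = 65 - q_I = 0, giving q_I = 65.
Then q_O = (130 - 65)/2 = 65/2.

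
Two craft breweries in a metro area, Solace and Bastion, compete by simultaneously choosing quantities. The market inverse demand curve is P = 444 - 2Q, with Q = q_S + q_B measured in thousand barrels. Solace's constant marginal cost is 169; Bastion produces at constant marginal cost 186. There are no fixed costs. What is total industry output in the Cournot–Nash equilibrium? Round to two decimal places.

88.83

Solace's profit: π_S = (444 - 2Q)q_S - (169q_S). Setting ∂π_S/∂q_S = 0: 275 - 4q_S - 2(q_B) = 0.
Bastion's first-order condition: 258 - 4q_B - 2(q_S) = 0.
Best responses: q_S = (275 - 2q_B)/4, q_B = (258 - 2q_S)/4.
Solving the pair: q_S = 146/3, q_B = 241/6.
Total output Q = 146/3 + 241/6 = 533/6.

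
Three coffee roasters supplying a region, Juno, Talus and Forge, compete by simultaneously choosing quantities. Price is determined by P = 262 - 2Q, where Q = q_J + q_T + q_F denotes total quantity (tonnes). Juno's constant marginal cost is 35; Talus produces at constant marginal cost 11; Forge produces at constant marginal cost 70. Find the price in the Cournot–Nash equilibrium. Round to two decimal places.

94.50

Juno's profit: π_J = (262 - 2Q)q_J - (35q_J). Setting ∂π_J/∂q_J = 0: 227 - 4q_J - 2(q_T + q_F) = 0.
Talus's first-order condition: 251 - 4q_T - 2(q_J + q_F) = 0.
Forge's first-order condition: 192 - 4q_F - 2(q_J + q_T) = 0.
Adding the 3 first-order conditions: 670 − 8Q = 0, so Q = 335/4.
Back-substituting: q_J = (227 − 335/2)/2 = 119/4, q_T = (251 − 335/2)/2 = 167/4, q_F = (192 − 335/2)/2 = 49/4.
Total output Q = 335/4, so price P = 262 - 2·(335/4) = 189/2.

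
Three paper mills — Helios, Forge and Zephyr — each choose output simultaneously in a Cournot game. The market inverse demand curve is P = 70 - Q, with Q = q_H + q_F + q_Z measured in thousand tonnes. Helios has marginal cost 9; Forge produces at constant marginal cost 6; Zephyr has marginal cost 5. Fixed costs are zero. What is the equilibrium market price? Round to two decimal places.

22.50

Helios's profit: π_H = (70 - Q)q_H - (9q_H). Setting ∂π_H/∂q_H = 0: 61 - 2q_H - (q_F + q_Z) = 0.
Forge's profit: π_F = (70 - Q)q_F - (6q_F). Setting ∂π_F/∂q_F = 0: 64 - 2q_F - (q_H + q_Z) = 0.
Zephyr's first-order condition: 65 - 2q_Z - (q_H + q_F) = 0.
Adding the 3 first-order conditions: 190 − 4Q = 0, so Q = 95/2.
Back-substituting: q_H = (61 − 95/2) = 27/2, q_F = (64 − 95/2) = 33/2, q_Z = (65 − 95/2) = 35/2.
Total output Q = 95/2, so price P = 70 - 95/2 = 45/2.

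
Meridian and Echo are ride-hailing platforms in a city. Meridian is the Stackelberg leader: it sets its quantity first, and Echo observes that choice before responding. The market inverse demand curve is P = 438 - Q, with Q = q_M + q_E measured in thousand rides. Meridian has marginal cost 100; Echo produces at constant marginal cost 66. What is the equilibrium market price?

176

The follower Echo best-responds to any q_M: π_E = (438 - Q)q_E - 66q_E.
∂π_E/∂q_E = 372 - q_M - 2q_E = 0 gives the reaction function q_E = (372 - q_M)/2.
Meridian substitutes q_E(q_M) into its own profit: π_M = q_M(438 - q_M - (372 - q_M)/2) - 100q_M = (252 - (1/2)q_M)q_M - 100q_M.
Leader FOC: 152 - q_M = 0, so q_M = 152.
Then q_E = (372 - 152)/2 = 110.
Total output Q = 262, so price P = 438 - 262 = 176.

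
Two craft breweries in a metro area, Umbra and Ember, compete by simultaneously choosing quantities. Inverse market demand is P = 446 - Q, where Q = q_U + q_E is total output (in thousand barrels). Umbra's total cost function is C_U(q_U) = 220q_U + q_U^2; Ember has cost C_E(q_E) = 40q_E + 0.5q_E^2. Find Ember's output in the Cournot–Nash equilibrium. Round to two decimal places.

Umbra's profit: π_U = (446 - Q)q_U - (220q_U + q_U²). Setting ∂π_U/∂q_U = 0: 226 - 4q_U - (q_E) = 0.
Ember's first-order condition: 406 - 3q_E - (q_U) = 0.
Rearranging gives the reaction functions q_U = (226 - q_E)/4 and q_E = (406 - q_U)/3.
Solving the pair: q_U = 272/11, q_E = 1398/11.

127.09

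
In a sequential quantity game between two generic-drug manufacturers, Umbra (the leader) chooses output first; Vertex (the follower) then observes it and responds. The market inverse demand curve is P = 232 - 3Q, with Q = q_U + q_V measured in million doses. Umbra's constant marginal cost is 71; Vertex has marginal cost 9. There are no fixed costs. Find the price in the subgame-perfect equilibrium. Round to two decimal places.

Solve by backward induction. Given q_U, the follower Vertex maximises π_V = (232 - 3q_U - 3q_V)q_V - 9q_V.
Follower FOC: 223 - 3q_U - 6q_V = 0, so q_V(q_U) = (223 - 3q_U)/6.
Umbra substitutes q_V(q_U) into its own profit: π_U = q_U(232 - 3q_U - (223 - 3q_U)/2) - 71q_U = (241/2 - (3/2)q_U)q_U - 71q_U.
Maximising: ∂π_U/∂q_U = 99/2 - 3q_U = 0, giving q_U = 33/2.
Then q_V = (223 - 3·(33/2))/6 = 347/12.
Total output Q = 545/12, so price P = 232 - 3·(545/12) = 383/4.

95.75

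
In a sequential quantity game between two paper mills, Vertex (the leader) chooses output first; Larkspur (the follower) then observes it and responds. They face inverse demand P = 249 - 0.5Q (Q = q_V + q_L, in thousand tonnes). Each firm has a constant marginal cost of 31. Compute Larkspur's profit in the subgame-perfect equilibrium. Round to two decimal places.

5940.50

Solve by backward induction. Given q_V, the follower Larkspur maximises π_L = (249 - (1/2)q_V - (1/2)q_L)q_L - 31q_L.
Setting the follower's marginal profit to zero, 218 - (1/2)q_V - q_L = 0, i.e. q_L = (218 - (1/2)q_V).
Vertex substitutes q_L(q_V) into its own profit: π_V = q_V(249 - (1/2)q_V - (218 - (1/2)q_V)/2) - 31q_V = (140 - (1/4)q_V)q_V - 31q_V.
The leader's first-order condition 109 - (1/2)q_V = 0 yields q_V = 218.
Then q_L = (218 - (1/2)·218) = 109.
Price P = 249 - (1/2)·327 = 171/2.
Larkspur's profit: (171/2 - 31)·109 = 5940.5000.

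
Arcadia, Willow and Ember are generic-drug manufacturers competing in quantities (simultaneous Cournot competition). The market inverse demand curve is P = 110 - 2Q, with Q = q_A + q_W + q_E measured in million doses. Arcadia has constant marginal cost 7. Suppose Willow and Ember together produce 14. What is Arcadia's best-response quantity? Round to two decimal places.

With rivals' combined output fixed at 14, Arcadia's profit is π_A = (110 - 2·14 - 2q_A)q_A - (7q_A) = (82 - 2q_A)q_A - (7q_A).
∂π_A/∂q_A = 75 - 4q_A = 0, so q_A = 75/4.

18.75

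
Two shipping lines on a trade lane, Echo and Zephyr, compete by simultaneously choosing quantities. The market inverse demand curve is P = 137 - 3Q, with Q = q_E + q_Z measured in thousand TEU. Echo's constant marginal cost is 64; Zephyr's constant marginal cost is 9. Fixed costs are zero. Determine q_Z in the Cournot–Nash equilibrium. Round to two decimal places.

Echo's profit: π_E = (137 - 3Q)q_E - (64q_E). Setting ∂π_E/∂q_E = 0: 73 - 6q_E - 3(q_Z) = 0.
Zephyr's first-order condition: 128 - 6q_Z - 3(q_E) = 0.
So q_E = (73 - 3q_Z)/6 and q_Z = (128 - 3q_E)/6.
Substituting one into the other gives q_E = 2 and q_Z = 61/3.

20.33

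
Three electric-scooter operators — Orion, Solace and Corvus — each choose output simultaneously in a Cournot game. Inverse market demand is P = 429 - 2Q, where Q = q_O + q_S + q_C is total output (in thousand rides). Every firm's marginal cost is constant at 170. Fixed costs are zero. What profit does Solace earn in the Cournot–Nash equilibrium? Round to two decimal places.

A representative firm's profit is π_i = q_i(429 - 2Q) - 170q_i.
First-order condition (treating rivals' output as given): 259 - 4q_i - 2·Σ_{j≠i} q_j = 0.
With identical firms every q_j equals q_i, so Σ_{j≠i} q_j = 2q_i and 259 = 8q_i, giving q_i = 259/8.
Price P = 429 - 2·(777/8) = 939/4.
Solace's profit: (939/4 - 170)·(259/8) = 2096.2813.

2096.28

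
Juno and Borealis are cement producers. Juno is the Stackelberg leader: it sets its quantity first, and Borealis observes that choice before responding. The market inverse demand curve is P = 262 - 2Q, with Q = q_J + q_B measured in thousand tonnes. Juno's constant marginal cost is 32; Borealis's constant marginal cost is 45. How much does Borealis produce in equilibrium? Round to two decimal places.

The follower Borealis best-responds to any q_J: π_B = (262 - 2Q)q_B - 45q_B.
∂π_B/∂q_B = 217 - 2q_J - 4q_B = 0 gives the reaction function q_B = (217 - 2q_J)/4.
The leader anticipates this reaction. Substituting into P = 262 - 2Q gives P = 307/2 - q_J, so π_J = (307/2 - q_J)q_J - 32q_J.
Leader FOC: 243/2 - 2q_J = 0, so q_J = 243/4.
Then q_B = (217 - 2·(243/4))/4 = 191/8.

23.88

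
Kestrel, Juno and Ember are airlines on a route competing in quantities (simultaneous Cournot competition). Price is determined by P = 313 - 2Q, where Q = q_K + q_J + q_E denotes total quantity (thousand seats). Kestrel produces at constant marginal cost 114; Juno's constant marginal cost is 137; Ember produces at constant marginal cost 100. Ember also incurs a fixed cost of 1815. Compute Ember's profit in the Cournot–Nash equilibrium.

363

Kestrel's profit: π_K = (313 - 2Q)q_K - (114q_K). Setting ∂π_K/∂q_K = 0: 199 - 4q_K - 2(q_J + q_E) = 0.
Juno's first-order condition: 176 - 4q_J - 2(q_K + q_E) = 0.
Ember's profit: π_E = (313 - 2Q)q_E - (100q_E). Setting ∂π_E/∂q_E = 0: 213 - 4q_E - 2(q_K + q_J) = 0.
Adding the 3 conditions: 588 − 4Q − 4Q = 0, i.e. Q = 147/2.
Back-substituting: q_K = (199 − 147)/2 = 26, q_J = (176 − 147)/2 = 29/2, q_E = (213 − 147)/2 = 33.
Price P = 313 - 2·(147/2) = 166.
Ember's profit: (166 - 100)·33 - 1815 = 363.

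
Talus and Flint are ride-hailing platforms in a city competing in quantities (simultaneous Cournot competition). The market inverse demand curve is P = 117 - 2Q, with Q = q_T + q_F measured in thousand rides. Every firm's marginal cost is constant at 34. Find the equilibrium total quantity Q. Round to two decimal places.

Each firm earns π_i = (117 - 2Q)q_i - 34q_i.
First-order condition (treating rivals' output as given): 83 - 4q_i - 2q_j = 0.
With identical firms every q_j equals q_i, so q_j = q_i and 83 = 6q_i, giving q_i = 83/6.
Total output Q = 83/6 + 83/6 = 83/3.

27.67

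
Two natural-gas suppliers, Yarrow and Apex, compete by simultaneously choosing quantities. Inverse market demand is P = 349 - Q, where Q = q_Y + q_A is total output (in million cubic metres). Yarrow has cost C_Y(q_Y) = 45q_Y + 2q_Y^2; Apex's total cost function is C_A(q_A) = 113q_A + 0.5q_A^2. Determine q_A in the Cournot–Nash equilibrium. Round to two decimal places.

65.41

Yarrow's profit: π_Y = (349 - Q)q_Y - (45q_Y + 2q_Y²). Setting ∂π_Y/∂q_Y = 0: 304 - 6q_Y - (q_A) = 0.
Apex's profit: π_A = (349 - Q)q_A - (113q_A + (1/2)q_A²). Setting ∂π_A/∂q_A = 0: 236 - 3q_A - (q_Y) = 0.
Best responses: q_Y = (304 - q_A)/6, q_A = (236 - q_Y)/3.
Solving the pair: q_Y = 676/17, q_A = 1112/17.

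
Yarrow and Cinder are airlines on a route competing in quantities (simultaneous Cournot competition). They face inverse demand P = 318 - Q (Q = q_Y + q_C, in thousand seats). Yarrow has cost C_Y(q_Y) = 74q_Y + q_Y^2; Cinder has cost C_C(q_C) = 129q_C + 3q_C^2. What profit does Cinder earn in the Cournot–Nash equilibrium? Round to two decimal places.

Yarrow's profit: π_Y = (318 - Q)q_Y - (74q_Y + q_Y²). Setting ∂π_Y/∂q_Y = 0: 244 - 4q_Y - (q_C) = 0.
Cinder's first-order condition: 189 - 8q_C - (q_Y) = 0.
Best responses: q_Y = (244 - q_C)/4, q_C = (189 - q_Y)/8.
Solving the pair: q_Y = 1763/31, q_C = 512/31.
Price P = 318 - 73.3871 = 244.6129.
Cinder's profit: 244.6129·(512/31) - 129·(512/31) - 3(512/31)² = 1091.1301.

1091.13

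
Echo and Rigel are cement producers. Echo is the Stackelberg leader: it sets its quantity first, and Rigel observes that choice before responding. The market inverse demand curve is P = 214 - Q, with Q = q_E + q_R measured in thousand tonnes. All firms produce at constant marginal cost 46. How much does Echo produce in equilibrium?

84

The follower Rigel best-responds to any q_E: π_R = (214 - Q)q_R - 46q_R.
∂π_R/∂q_R = 168 - q_E - 2q_R = 0 gives the reaction function q_R = (168 - q_E)/2.
The leader anticipates this reaction. Substituting into P = 214 - Q gives P = 130 - (1/2)q_E, so π_E = (130 - (1/2)q_E)q_E - 46q_E.
Leader FOC: 84 - q_E = 0, so q_E = 84.
Then q_R = (168 - 84)/2 = 42.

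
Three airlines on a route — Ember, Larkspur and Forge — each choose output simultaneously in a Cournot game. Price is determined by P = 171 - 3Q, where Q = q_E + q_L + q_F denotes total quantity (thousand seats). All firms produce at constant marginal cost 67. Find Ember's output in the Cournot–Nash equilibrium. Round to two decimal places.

8.67

A representative firm's profit is π_i = q_i(171 - 3Q) - 67q_i.
First-order condition (treating rivals' output as given): 104 - 6q_i - 3·Σ_{j≠i} q_j = 0.
With identical firms every q_j equals q_i, so Σ_{j≠i} q_j = 2q_i and 104 = 12q_i, giving q_i = 26/3.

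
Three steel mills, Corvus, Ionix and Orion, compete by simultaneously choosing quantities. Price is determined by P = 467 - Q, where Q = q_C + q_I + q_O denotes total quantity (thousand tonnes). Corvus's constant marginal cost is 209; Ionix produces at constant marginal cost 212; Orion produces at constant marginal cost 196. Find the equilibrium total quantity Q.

196

Corvus's profit: π_C = (467 - Q)q_C - (209q_C). Setting ∂π_C/∂q_C = 0: 258 - 2q_C - (q_I + q_O) = 0.
Ionix's first-order condition: 255 - 2q_I - (q_C + q_O) = 0.
Orion's first-order condition: 271 - 2q_O - (q_C + q_I) = 0.
Adding the 3 conditions: 784 − 2Q − 2Q = 0, i.e. Q = 196.
Back-substituting: q_C = (258 − 196) = 62, q_I = (255 − 196) = 59, q_O = (271 − 196) = 75.
Total output Q = 62 + 59 + 75 = 196.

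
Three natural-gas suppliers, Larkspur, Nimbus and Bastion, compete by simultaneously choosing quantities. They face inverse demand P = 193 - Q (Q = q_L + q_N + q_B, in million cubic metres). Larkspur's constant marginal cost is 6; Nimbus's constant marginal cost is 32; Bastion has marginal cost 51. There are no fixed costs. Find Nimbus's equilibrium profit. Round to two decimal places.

Larkspur's profit: π_L = (193 - Q)q_L - (6q_L). Setting ∂π_L/∂q_L = 0: 187 - 2q_L - (q_N + q_B) = 0.
Nimbus's first-order condition: 161 - 2q_N - (q_L + q_B) = 0.
Bastion's profit: π_B = (193 - Q)q_B - (51q_B). Setting ∂π_B/∂q_B = 0: 142 - 2q_B - (q_L + q_N) = 0.
Adding the 3 first-order conditions: 490 − 4Q = 0, so Q = 245/2.
Back-substituting: q_L = (187 − 245/2) = 129/2, q_N = (161 − 245/2) = 77/2, q_B = (142 − 245/2) = 39/2.
Price P = 193 - 245/2 = 141/2.
Nimbus's profit: (141/2 - 32)·(77/2) = 1482.2500.

1482.25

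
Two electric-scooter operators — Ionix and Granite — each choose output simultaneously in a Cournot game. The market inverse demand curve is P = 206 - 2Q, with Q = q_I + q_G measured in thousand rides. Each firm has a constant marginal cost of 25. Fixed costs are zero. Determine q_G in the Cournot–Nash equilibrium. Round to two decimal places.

30.17

A representative firm's profit is π_i = q_i(206 - 2Q) - 25q_i.
Setting ∂π_i/∂q_i = 0 with rivals' quantities fixed: 181 - 4q_i - 2q_j = 0.
By symmetry each firm produces the same amount; substituting q_j = q_i yields q_i = 181/6.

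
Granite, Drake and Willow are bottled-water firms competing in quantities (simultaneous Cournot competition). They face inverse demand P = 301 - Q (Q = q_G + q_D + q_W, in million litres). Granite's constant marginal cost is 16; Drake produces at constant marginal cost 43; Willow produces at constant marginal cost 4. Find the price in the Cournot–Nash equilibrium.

Granite's profit: π_G = (301 - Q)q_G - (16q_G). Setting ∂π_G/∂q_G = 0: 285 - 2q_G - (q_D + q_W) = 0.
Drake's profit: π_D = (301 - Q)q_D - (43q_D). Setting ∂π_D/∂q_D = 0: 258 - 2q_D - (q_G + q_W) = 0.
Willow's profit: π_W = (301 - Q)q_W - (4q_W). Setting ∂π_W/∂q_W = 0: 297 - 2q_W - (q_G + q_D) = 0.
Summing all 3 equations gives 840 − 4Q = 0, hence Q = 210.
Back-substituting: q_G = (285 − 210) = 75, q_D = (258 − 210) = 48, q_W = (297 − 210) = 87.
Total output Q = 210, so price P = 301 - 210 = 91.

91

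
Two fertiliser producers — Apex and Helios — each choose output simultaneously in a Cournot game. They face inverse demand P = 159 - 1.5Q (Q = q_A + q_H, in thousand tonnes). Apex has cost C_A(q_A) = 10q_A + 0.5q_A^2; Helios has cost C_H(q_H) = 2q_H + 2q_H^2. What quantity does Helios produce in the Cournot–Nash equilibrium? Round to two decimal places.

15.71

Apex's profit: π_A = (159 - 1.5Q)q_A - (10q_A + (1/2)q_A²). Setting ∂π_A/∂q_A = 0: 149 - 4q_A - (3/2)(q_H) = 0.
Helios's first-order condition: 157 - 7q_H - (3/2)(q_A) = 0.
Rearranging gives the reaction functions q_A = (149 - (3/2)q_H)/4 and q_H = (157 - (3/2)q_A)/7.
Solving the pair: q_A = 31.3592, q_H = 1618/103.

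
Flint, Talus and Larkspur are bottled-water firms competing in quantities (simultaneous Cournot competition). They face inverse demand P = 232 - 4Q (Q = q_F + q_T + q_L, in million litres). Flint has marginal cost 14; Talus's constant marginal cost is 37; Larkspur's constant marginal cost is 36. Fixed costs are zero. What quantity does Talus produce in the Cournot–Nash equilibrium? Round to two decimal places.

10.69

Flint's profit: π_F = (232 - 4Q)q_F - (14q_F). Setting ∂π_F/∂q_F = 0: 218 - 8q_F - 4(q_T + q_L) = 0.
Talus's first-order condition: 195 - 8q_T - 4(q_F + q_L) = 0.
Larkspur's profit: π_L = (232 - 4Q)q_L - (36q_L). Setting ∂π_L/∂q_L = 0: 196 - 8q_L - 4(q_F + q_T) = 0.
Summing all 3 equations gives 609 − 16Q = 0, hence Q = 609/16.
Back-substituting: q_F = (218 − 609/4)/4 = 263/16, q_T = (195 − 609/4)/4 = 171/16, q_L = (196 − 609/4)/4 = 175/16.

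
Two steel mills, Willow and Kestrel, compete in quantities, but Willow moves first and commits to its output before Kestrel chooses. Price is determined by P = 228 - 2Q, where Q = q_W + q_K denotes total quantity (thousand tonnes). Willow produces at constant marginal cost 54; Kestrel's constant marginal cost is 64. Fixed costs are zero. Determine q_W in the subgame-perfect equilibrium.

The follower Kestrel best-responds to any q_W: π_K = (228 - 2Q)q_K - 64q_K.
Setting the follower's marginal profit to zero, 164 - 2q_W - 4q_K = 0, i.e. q_K = (164 - 2q_W)/4.
Willow substitutes q_K(q_W) into its own profit: π_W = q_W(228 - 2q_W - (164 - 2q_W)/2) - 54q_W = (146 - q_W)q_W - 54q_W.
Maximising: ∂π_W/∂q_W = 92 - 2q_W = 0, giving q_W = 46.
Then q_K = (164 - 2·46)/4 = 18.

46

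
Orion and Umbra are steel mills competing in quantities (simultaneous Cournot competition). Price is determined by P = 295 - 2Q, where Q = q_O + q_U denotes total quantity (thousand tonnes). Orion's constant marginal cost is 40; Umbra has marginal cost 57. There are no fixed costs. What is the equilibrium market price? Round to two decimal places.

Orion's profit: π_O = (295 - 2Q)q_O - (40q_O). Setting ∂π_O/∂q_O = 0: 255 - 4q_O - 2(q_U) = 0.
Umbra's profit: π_U = (295 - 2Q)q_U - (57q_U). Setting ∂π_U/∂q_U = 0: 238 - 4q_U - 2(q_O) = 0.
Best responses: q_O = (255 - 2q_U)/4, q_U = (238 - 2q_O)/4.
Solving the pair: q_O = 136/3, q_U = 221/6.
Total output Q = 493/6, so price P = 295 - 2·(493/6) = 392/3.

130.67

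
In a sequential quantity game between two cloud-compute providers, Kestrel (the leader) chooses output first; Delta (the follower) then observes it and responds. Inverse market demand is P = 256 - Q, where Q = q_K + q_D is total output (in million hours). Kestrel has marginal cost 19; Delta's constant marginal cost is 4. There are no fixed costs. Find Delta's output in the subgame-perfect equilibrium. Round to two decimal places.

70.50

Solve by backward induction. Given q_K, the follower Delta maximises π_D = (256 - q_K - q_D)q_D - 4q_D.
Follower FOC: 252 - q_K - 2q_D = 0, so q_D(q_K) = (252 - q_K)/2.
Kestrel substitutes q_D(q_K) into its own profit: π_K = q_K(256 - q_K - (252 - q_K)/2) - 19q_K = (130 - (1/2)q_K)q_K - 19q_K.
The leader's first-order condition 111 - q_K = 0 yields q_K = 111.
Then q_D = (252 - 111)/2 = 141/2.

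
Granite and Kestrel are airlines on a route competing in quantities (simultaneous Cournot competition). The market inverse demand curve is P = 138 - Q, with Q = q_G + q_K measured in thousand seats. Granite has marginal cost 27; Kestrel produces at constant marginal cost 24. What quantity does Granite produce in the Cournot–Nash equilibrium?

36

Granite's profit: π_G = (138 - Q)q_G - (27q_G). Setting ∂π_G/∂q_G = 0: 111 - 2q_G - (q_K) = 0.
Kestrel's first-order condition: 114 - 2q_K - (q_G) = 0.
Best responses: q_G = (111 - q_K)/2, q_K = (114 - q_G)/2.
Solving the pair: q_G = 36, q_K = 39.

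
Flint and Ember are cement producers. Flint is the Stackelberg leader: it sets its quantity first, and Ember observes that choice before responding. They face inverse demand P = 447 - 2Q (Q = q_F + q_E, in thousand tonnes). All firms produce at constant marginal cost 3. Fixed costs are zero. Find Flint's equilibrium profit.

Solve by backward induction. Given q_F, the follower Ember maximises π_E = (447 - 2q_F - 2q_E)q_E - 3q_E.
Follower FOC: 444 - 2q_F - 4q_E = 0, so q_E(q_F) = (444 - 2q_F)/4.
Flint substitutes q_E(q_F) into its own profit: π_F = q_F(447 - 2q_F - (444 - 2q_F)/2) - 3q_F = (225 - q_F)q_F - 3q_F.
The leader's first-order condition 222 - 2q_F = 0 yields q_F = 111.
Then q_E = (444 - 2·111)/4 = 111/2.
Price P = 447 - 2·(333/2) = 114.
Flint's profit: (114 - 3)·111 = 12321.

12321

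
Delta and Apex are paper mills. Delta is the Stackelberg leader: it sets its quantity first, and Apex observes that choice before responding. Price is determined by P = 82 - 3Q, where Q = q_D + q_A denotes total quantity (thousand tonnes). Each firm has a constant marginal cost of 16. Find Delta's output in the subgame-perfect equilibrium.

Solve by backward induction. Given q_D, the follower Apex maximises π_A = (82 - 3q_D - 3q_A)q_A - 16q_A.
Setting the follower's marginal profit to zero, 66 - 3q_D - 6q_A = 0, i.e. q_A = (66 - 3q_D)/6.
Delta substitutes q_A(q_D) into its own profit: π_D = q_D(82 - 3q_D - (66 - 3q_D)/2) - 16q_D = (49 - (3/2)q_D)q_D - 16q_D.
The leader's first-order condition 33 - 3q_D = 0 yields q_D = 11.
Then q_A = (66 - 3·11)/6 = 11/2.

11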